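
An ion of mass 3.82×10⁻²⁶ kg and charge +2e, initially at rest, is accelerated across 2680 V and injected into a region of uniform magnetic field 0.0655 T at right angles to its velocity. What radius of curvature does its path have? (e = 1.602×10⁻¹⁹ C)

r ≈ 0.386 m

Acceleration: |q|V = ½mv² ⇒ v = √(2|q|V/m) = √(2·3.204×10⁻¹⁹·2680/3.82×10⁻²⁶) ≈ 2.120×10⁵ m/s.
In the field: r = mv/(|q|B) = (3.82×10⁻²⁶)(2.120×10⁵)/((3.204×10⁻¹⁹)(0.0655)) ≈ 0.386 m.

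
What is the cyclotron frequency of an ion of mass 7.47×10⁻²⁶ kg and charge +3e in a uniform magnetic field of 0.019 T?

f = |q|B/(2πm).
f = (4.806×10⁻¹⁹)(0.019)/(2π·7.47×10⁻²⁶) ≈ 1.9×10⁴ Hz.

f ≈ 1.9×10⁴ Hz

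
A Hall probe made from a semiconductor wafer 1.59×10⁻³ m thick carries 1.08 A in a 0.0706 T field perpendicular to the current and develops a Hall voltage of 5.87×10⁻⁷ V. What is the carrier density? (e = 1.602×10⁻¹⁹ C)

From V_H = IB/(n e t), n = IB/(V_H e t).
n = (1.08)(0.0706)/((5.87×10⁻⁷)(1.602×10⁻¹⁹)(1.59×10⁻³)) ≈ 5.10×10²⁶ m⁻³.

n ≈ 5.10×10²⁶ m⁻³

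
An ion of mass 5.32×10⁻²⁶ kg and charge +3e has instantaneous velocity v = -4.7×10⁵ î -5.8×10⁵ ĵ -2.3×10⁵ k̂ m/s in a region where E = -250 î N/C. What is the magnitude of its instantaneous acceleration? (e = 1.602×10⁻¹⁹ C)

Only an electric field acts, so F = qE = (4.806×10⁻¹⁹ C)·(-250, 0, 0) = (-1.20×10⁻¹⁶, 0, 0) N.
|a| = |F|/m = 1.201×10⁻¹⁶/5.32×10⁻²⁶ ≈ 2.26×10⁹ m/s².

|a| ≈ 2.26×10⁹ m/s²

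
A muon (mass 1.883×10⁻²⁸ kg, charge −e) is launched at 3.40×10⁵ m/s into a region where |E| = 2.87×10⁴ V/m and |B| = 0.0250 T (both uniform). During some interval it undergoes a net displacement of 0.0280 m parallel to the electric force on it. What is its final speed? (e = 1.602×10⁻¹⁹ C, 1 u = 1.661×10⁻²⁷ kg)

v_f ≈ 1.22×10⁶ m/s

B does no work; ΔKE = |q|E d.
½mv_f² = ½mv₀² + |q|Ed = ½(1.883×10⁻²⁸)(3.40×10⁵)² + (1.602×10⁻¹⁹)(2.87×10⁴)(0.0280) ≈ 1.088×10⁻¹⁷ J + 1.287×10⁻¹⁶ J ≈ 1.396×10⁻¹⁶ J.
v_f = √(2·1.396×10⁻¹⁶/1.883×10⁻²⁸) ≈ 1.22×10⁶ m/s.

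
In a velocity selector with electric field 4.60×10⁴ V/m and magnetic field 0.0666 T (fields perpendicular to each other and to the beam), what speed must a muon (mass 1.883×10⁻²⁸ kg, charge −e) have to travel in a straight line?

v = 6.91×10⁵ m/s

Zero net Lorentz force requires |qE| = |q v×B|, i.e. E = vB.
v = E/B = 4.60×10⁴/0.0666 = 6.91×10⁵ m/s.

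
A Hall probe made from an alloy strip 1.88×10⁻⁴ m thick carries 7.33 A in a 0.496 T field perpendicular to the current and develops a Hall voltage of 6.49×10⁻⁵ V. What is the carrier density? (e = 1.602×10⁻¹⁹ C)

From V_H = IB/(n e t), n = IB/(V_H e t).
n = (7.33)(0.496)/((6.49×10⁻⁵)(1.602×10⁻¹⁹)(1.88×10⁻⁴)) ≈ 1.86×10²⁷ m⁻³.

n ≈ 1.86×10²⁷ m⁻³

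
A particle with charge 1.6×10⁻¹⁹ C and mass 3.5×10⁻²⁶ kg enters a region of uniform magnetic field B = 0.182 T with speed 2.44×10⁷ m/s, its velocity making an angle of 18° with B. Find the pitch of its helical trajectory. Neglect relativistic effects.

v∥ = v cosθ = 2.44×10⁷·cos18° ≈ 2.321×10⁷ m/s.
T = 2πm/(|q|B) = 2π(3.5×10⁻²⁶)/((1.6×10⁻¹⁹)(0.182)) ≈ 7.552×10⁻⁶ s.
pitch = v∥ T = (2.321×10⁷)(7.552×10⁻⁶) ≈ 175 m.

p ≈ 175 m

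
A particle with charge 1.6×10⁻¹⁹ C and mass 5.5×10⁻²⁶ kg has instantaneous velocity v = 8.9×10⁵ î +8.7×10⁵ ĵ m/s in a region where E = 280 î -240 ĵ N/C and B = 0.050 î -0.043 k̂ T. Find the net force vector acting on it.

F ≈ (-5.94×10⁻¹⁵, 6.08×10⁻¹⁵, -6.96×10⁻¹⁵) N

v×B = (-3.74×10⁴, 3.83×10⁴, -4.35×10⁴) N/C.
E + v×B = (-3.71×10⁴, 3.80×10⁴, -4.35×10⁴) N/C.
F = q(E + v×B) = (1.6×10⁻¹⁹ C)·(-3.71×10⁴, 3.80×10⁴, -4.35×10⁴) = (-5.94×10⁻¹⁵, 6.08×10⁻¹⁵, -6.96×10⁻¹⁵) N.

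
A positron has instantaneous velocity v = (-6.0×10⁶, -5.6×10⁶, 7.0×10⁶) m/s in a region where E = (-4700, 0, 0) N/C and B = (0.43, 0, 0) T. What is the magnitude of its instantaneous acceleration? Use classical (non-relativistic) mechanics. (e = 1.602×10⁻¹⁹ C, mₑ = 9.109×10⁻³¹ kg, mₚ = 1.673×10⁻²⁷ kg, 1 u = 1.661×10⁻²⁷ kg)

|a| ≈ 6.78×10¹⁷ m/s²

v×B = (0, 3.01×10⁶, 2.41×10⁶) N/C.
E + v×B = (-4700, 3.01×10⁶, 2.41×10⁶) N/C.
F = q(E + v×B) = (1.602×10⁻¹⁹ C)·(-4700, 3.01×10⁶, 2.41×10⁶) = (-7.53×10⁻¹⁶, 4.82×10⁻¹³, 3.86×10⁻¹³) N.
|a| = |F|/m = 6.175×10⁻¹³/9.109×10⁻³¹ ≈ 6.78×10¹⁷ m/s².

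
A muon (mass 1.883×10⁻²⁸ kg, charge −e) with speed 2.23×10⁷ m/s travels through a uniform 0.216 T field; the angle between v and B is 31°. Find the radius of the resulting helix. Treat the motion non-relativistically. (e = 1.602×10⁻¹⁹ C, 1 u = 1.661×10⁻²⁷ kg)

v⊥ = v sinθ = 2.23×10⁷·sin31° ≈ 1.149×10⁷ m/s.
r = m v⊥/(|q|B) = (1.883×10⁻²⁸)(1.149×10⁷)/((1.602×10⁻¹⁹)(0.216)) ≈ 0.0625 m.

r ≈ 0.0625 m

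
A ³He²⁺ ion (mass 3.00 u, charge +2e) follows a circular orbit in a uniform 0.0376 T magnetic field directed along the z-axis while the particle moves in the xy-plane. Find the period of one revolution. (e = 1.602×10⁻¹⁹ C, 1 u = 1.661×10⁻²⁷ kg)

T ≈ 2.60×10⁻⁶ s

The cyclotron period depends only on m, q, B: T = 2πm/(|q|B).
T = 2π(4.983×10⁻²⁷)/((3.204×10⁻¹⁹)(0.0376)) ≈ 2.60×10⁻⁶ s.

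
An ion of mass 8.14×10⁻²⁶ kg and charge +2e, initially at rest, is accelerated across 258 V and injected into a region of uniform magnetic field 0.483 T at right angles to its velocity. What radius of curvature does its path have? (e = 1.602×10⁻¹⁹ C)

r ≈ 0.0237 m

Acceleration: |q|V = ½mv² ⇒ v = √(2|q|V/m) = √(2·3.204×10⁻¹⁹·258/8.14×10⁻²⁶) ≈ 4.507×10⁴ m/s.
In the field: r = mv/(|q|B) = (8.14×10⁻²⁶)(4.507×10⁴)/((3.204×10⁻¹⁹)(0.483)) ≈ 0.0237 m.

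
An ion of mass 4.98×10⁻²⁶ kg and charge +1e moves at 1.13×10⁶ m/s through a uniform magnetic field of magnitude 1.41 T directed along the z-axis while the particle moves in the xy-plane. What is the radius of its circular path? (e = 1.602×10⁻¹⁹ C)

The magnetic force provides the centripetal force: |q|vB = mv²/r.
r = mv/(|q|B) = (4.98×10⁻²⁶)(1.13×10⁶)/((1.602×10⁻¹⁹)(1.41)) ≈ 0.249 m.

r ≈ 0.249 m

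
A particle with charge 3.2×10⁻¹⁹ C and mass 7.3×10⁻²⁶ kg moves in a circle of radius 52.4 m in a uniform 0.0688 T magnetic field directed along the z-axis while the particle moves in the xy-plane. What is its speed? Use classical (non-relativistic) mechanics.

From |q|vB = mv²/r, v = |q|Br/m.
v = (3.2×10⁻¹⁹)(0.0688)(52.4)/7.3×10⁻²⁶ ≈ 1.58×10⁷ m/s.

v ≈ 1.58×10⁷ m/s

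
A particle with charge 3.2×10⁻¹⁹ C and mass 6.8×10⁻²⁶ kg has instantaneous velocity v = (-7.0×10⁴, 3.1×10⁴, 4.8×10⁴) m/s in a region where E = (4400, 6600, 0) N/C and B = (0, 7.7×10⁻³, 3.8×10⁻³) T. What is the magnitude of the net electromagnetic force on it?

|F| ≈ 2.57×10⁻¹⁵ N

v×B = (-252, 266, -539) N/C.
E + v×B = (4150, 6870, -539) N/C.
F = q(E + v×B) = (3.2×10⁻¹⁹ C)·(4150, 6870, -539) = (1.33×10⁻¹⁵, 2.20×10⁻¹⁵, -1.72×10⁻¹⁶) N.
|F| = 2.57×10⁻¹⁵ N.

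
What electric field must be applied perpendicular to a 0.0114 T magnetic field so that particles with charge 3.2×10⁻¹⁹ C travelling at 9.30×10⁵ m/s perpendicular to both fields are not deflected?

For straight-line motion qE = qvB, so E = vB.
E = 9.30×10⁵ × 0.0114 = 1.06×10⁴ V/m.

E = 1.06×10⁴ V/m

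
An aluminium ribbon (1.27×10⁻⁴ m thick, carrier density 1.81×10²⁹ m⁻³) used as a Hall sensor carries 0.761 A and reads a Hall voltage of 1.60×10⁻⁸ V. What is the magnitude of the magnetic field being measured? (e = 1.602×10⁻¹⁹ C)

From V_H = IB/(n e t), B = V_H n e t / I.
B = (1.60×10⁻⁸)(1.81×10²⁹)(1.602×10⁻¹⁹)(1.27×10⁻⁴)/0.761 ≈ 0.0774 T.

B ≈ 0.0774 T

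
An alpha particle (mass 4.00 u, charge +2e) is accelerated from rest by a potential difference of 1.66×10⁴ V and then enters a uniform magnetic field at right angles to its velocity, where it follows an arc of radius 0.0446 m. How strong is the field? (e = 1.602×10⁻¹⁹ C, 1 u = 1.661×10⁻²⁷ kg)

v = √(2|q|V/m) = √(2·3.204×10⁻¹⁹·1.66×10⁴/6.644×10⁻²⁷) ≈ 1.265×10⁶ m/s.
B = mv/(|q|r) = (6.644×10⁻²⁷)(1.265×10⁶)/((3.204×10⁻¹⁹)(0.0446)) ≈ 0.588 T.

B ≈ 0.588 T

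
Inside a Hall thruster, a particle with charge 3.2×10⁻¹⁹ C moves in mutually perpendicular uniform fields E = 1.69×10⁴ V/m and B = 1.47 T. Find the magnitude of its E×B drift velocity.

In crossed fields the guiding centre drifts at v_d = |E×B|/B² = E/B, independent of charge and mass.
v_d = 1.69×10⁴/1.47 = 1.15×10⁴ m/s.

v_d ≈ 1.15×10⁴ m/s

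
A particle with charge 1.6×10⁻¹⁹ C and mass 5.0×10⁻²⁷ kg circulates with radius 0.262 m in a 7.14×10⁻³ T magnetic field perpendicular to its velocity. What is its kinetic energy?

v = |q|Br/m, then KE = ½mv² = (qBr)²/(2m).
v = (1.6×10⁻¹⁹)(7.14×10⁻³)(0.262)/5.0×10⁻²⁷ ≈ 5.986×10⁴ m/s.
KE = ½(5.0×10⁻²⁷)(5.986×10⁴)² ≈ 8.96×10⁻¹⁸ J.

KE ≈ 8.96×10⁻¹⁸ J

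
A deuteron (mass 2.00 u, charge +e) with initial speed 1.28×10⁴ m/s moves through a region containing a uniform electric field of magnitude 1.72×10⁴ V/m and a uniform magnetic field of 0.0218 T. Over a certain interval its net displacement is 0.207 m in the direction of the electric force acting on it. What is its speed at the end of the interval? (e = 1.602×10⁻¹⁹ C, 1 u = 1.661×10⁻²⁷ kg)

v_f ≈ 5.86×10⁵ m/s

B does no work; ΔKE = |q|E d.
½mv_f² = ½mv₀² + |q|Ed = ½(3.322×10⁻²⁷)(1.28×10⁴)² + (1.602×10⁻¹⁹)(1.72×10⁴)(0.207) ≈ 2.721×10⁻¹⁹ J + 5.704×10⁻¹⁶ J ≈ 5.706×10⁻¹⁶ J.
v_f = √(2·5.706×10⁻¹⁶/3.322×10⁻²⁷) ≈ 5.86×10⁵ m/s.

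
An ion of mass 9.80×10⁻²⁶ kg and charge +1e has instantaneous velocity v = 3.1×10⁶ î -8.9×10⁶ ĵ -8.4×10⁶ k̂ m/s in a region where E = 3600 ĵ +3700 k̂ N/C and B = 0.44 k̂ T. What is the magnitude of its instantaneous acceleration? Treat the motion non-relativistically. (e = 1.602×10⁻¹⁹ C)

|a| ≈ 6.78×10¹² m/s²

v×B = (-3.92×10⁶, -1.36×10⁶, 0) N/C.
E + v×B = (-3.92×10⁶, -1.36×10⁶, 3700) N/C.
F = q(E + v×B) = (1.602×10⁻¹⁹ C)·(-3.92×10⁶, -1.36×10⁶, 3700) = (-6.27×10⁻¹³, -2.18×10⁻¹³, 5.93×10⁻¹⁶) N.
|a| = |F|/m = 6.641×10⁻¹³/9.80×10⁻²⁶ ≈ 6.78×10¹² m/s².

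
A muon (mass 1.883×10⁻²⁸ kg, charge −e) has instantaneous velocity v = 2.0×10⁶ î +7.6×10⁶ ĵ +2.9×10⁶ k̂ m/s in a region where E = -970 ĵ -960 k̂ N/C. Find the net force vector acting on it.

Only an electric field acts, so F = qE = (−1.602×10⁻¹⁹ C)·(0, -970, -960) = (0, 1.55×10⁻¹⁶, 1.54×10⁻¹⁶) N.

F ≈ (0, 1.55×10⁻¹⁶, 1.54×10⁻¹⁶) N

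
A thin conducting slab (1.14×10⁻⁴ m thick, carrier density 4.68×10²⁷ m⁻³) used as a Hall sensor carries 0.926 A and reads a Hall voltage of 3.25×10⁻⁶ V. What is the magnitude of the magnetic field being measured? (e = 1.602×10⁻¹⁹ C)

B ≈ 0.300 T

From V_H = IB/(n e t), B = V_H n e t / I.
B = (3.25×10⁻⁶)(4.68×10²⁷)(1.602×10⁻¹⁹)(1.14×10⁻⁴)/0.926 ≈ 0.300 T.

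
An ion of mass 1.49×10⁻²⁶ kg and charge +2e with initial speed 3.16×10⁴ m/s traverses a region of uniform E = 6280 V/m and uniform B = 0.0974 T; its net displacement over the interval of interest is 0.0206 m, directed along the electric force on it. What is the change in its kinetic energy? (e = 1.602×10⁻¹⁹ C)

ΔKE ≈ 4.14×10⁻¹⁷ J

The magnetic force is always ⟂ v and does no work; only the electric force changes KE.
ΔKE = F_E · d = |q|E d = (3.204×10⁻¹⁹)(6280)(0.0206) ≈ 4.14×10⁻¹⁷ J.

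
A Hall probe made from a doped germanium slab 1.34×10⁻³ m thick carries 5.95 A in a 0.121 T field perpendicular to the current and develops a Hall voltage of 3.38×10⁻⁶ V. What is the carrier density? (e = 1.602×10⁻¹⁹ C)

n ≈ 9.92×10²⁶ m⁻³

From V_H = IB/(n e t), n = IB/(V_H e t).
n = (5.95)(0.121)/((3.38×10⁻⁶)(1.602×10⁻¹⁹)(1.34×10⁻³)) ≈ 9.92×10²⁶ m⁻³.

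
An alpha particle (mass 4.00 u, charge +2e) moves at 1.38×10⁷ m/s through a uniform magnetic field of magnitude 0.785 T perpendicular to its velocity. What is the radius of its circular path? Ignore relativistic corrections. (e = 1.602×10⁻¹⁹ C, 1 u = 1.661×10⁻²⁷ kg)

r ≈ 0.365 m

The magnetic force provides the centripetal force: |q|vB = mv²/r.
r = mv/(|q|B) = (6.644×10⁻²⁷)(1.38×10⁷)/((3.204×10⁻¹⁹)(0.785)) ≈ 0.365 m.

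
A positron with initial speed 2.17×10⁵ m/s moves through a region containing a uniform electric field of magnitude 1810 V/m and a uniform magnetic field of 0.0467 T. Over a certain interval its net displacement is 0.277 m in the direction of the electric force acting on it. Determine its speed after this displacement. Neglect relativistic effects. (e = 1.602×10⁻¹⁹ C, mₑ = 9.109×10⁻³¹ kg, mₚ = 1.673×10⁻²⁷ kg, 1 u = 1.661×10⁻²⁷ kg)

B does no work; ΔKE = |q|E d.
½mv_f² = ½mv₀² + |q|Ed = ½(9.109×10⁻³¹)(2.17×10⁵)² + (1.602×10⁻¹⁹)(1810)(0.277) ≈ 2.145×10⁻²⁰ J + 8.032×10⁻¹⁷ J ≈ 8.034×10⁻¹⁷ J.
v_f = √(2·8.034×10⁻¹⁷/9.109×10⁻³¹) ≈ 1.33×10⁷ m/s.

v_f ≈ 1.33×10⁷ m/s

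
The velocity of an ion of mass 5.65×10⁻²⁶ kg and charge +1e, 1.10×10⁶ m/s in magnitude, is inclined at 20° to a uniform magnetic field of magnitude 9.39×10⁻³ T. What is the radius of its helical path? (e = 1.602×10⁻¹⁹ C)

v⊥ = v sinθ = 1.10×10⁶·sin20° ≈ 3.762×10⁵ m/s.
r = m v⊥/(|q|B) = (5.65×10⁻²⁶)(3.762×10⁵)/((1.602×10⁻¹⁹)(9.39×10⁻³)) ≈ 14.1 m.

r ≈ 14.1 m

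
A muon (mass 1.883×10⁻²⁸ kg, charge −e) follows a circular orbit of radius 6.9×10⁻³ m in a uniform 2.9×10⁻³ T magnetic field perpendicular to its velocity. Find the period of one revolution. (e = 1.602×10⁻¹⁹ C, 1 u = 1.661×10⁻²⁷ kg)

The cyclotron period depends only on m, q, B: T = 2πm/(|q|B).
T = 2π(1.883×10⁻²⁸)/((1.602×10⁻¹⁹)(2.9×10⁻³)) ≈ 2.5×10⁻⁶ s.

T ≈ 2.5×10⁻⁶ s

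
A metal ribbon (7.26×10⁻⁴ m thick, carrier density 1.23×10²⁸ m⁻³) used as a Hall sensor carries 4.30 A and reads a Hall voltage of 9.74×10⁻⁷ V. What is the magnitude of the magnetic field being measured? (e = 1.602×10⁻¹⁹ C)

B ≈ 0.324 T

From V_H = IB/(n e t), B = V_H n e t / I.
B = (9.74×10⁻⁷)(1.23×10²⁸)(1.602×10⁻¹⁹)(7.26×10⁻⁴)/4.30 ≈ 0.324 T.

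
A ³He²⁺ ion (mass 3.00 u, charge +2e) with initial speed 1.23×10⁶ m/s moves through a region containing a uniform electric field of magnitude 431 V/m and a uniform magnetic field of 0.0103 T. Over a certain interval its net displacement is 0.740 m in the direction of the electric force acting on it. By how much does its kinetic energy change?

ΔKE ≈ 1.02×10⁻¹⁶ J

The magnetic force is always ⟂ v and does no work; only the electric force changes KE.
ΔKE = F_E · d = |q|E d = (3.204×10⁻¹⁹)(431)(0.740) ≈ 1.02×10⁻¹⁶ J.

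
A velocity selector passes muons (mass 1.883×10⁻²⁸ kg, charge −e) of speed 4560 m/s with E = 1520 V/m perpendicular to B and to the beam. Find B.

Balance of forces in the selector: qE = qvB ⇒ B = E/v.
B = 1520/4560 = 0.333 T.

B = 0.333 T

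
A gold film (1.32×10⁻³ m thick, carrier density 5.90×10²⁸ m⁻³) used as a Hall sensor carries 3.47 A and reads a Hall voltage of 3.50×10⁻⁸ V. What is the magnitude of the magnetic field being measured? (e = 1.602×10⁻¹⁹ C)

B ≈ 0.126 T

From V_H = IB/(n e t), B = V_H n e t / I.
B = (3.50×10⁻⁸)(5.90×10²⁸)(1.602×10⁻¹⁹)(1.32×10⁻³)/3.47 ≈ 0.126 T.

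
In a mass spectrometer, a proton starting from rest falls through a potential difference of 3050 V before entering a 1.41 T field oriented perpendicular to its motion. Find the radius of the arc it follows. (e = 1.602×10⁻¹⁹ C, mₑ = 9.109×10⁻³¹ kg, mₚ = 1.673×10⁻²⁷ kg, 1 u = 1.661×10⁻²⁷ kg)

Acceleration: |q|V = ½mv² ⇒ v = √(2|q|V/m) = √(2·1.602×10⁻¹⁹·3050/1.673×10⁻²⁷) ≈ 7.643×10⁵ m/s.
In the field: r = mv/(|q|B) = (1.673×10⁻²⁷)(7.643×10⁵)/((1.602×10⁻¹⁹)(1.41)) ≈ 5.66×10⁻³ m.

r ≈ 5.66×10⁻³ m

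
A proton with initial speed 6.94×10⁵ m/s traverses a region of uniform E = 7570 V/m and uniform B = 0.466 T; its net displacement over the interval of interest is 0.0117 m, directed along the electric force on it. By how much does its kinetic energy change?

ΔKE ≈ 1.42×10⁻¹⁷ J

The magnetic force is always ⟂ v and does no work; only the electric force changes KE.
ΔKE = F_E · d = |q|E d = (1.602×10⁻¹⁹)(7570)(0.0117) ≈ 1.42×10⁻¹⁷ J.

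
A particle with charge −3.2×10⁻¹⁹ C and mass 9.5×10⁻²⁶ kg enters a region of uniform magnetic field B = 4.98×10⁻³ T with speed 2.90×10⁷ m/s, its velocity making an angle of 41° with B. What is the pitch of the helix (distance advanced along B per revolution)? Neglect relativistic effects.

p ≈ 8200 m

v∥ = v cosθ = 2.90×10⁷·cos41° ≈ 2.189×10⁷ m/s.
T = 2πm/(|q|B) = 2π(9.5×10⁻²⁶)/((3.2×10⁻¹⁹)(4.98×10⁻³)) ≈ 3.746×10⁻⁴ s.
pitch = v∥ T = (2.189×10⁷)(3.746×10⁻⁴) ≈ 8200 m.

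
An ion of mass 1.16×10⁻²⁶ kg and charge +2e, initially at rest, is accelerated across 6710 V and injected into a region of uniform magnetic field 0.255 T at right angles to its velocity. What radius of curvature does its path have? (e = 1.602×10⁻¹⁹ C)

Acceleration: |q|V = ½mv² ⇒ v = √(2|q|V/m) = √(2·3.204×10⁻¹⁹·6710/1.16×10⁻²⁶) ≈ 6.088×10⁵ m/s.
In the field: r = mv/(|q|B) = (1.16×10⁻²⁶)(6.088×10⁵)/((3.204×10⁻¹⁹)(0.255)) ≈ 0.0864 m.

r ≈ 0.0864 m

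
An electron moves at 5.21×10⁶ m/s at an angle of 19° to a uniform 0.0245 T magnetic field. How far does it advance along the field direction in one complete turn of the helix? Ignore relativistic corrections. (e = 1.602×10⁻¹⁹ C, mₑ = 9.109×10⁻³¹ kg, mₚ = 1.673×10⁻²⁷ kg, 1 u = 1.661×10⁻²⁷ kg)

v∥ = v cosθ = 5.21×10⁶·cos19° ≈ 4.926×10⁶ m/s.
T = 2πm/(|q|B) = 2π(9.109×10⁻³¹)/((1.602×10⁻¹⁹)(0.0245)) ≈ 1.458×10⁻⁹ s.
pitch = v∥ T = (4.926×10⁶)(1.458×10⁻⁹) ≈ 7.18×10⁻³ m.

p ≈ 7.18×10⁻³ m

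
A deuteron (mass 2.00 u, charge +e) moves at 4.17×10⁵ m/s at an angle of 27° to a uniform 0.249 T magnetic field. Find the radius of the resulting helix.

v⊥ = v sinθ = 4.17×10⁵·sin27° ≈ 1.893×10⁵ m/s.
r = m v⊥/(|q|B) = (3.322×10⁻²⁷)(1.893×10⁵)/((1.602×10⁻¹⁹)(0.249)) ≈ 0.0158 m.

r ≈ 0.0158 m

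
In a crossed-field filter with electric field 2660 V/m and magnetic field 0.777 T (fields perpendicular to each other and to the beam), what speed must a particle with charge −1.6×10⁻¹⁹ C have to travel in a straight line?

For undeflected motion the electric and magnetic forces balance: qE = qvB.
v = E/B = 2660/0.777 = 3420 m/s.

v = 3420 m/s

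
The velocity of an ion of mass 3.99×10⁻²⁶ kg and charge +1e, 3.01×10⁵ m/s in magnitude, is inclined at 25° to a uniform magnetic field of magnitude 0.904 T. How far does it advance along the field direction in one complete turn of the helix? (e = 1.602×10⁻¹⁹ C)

p ≈ 0.472 m

v∥ = v cosθ = 3.01×10⁵·cos25° ≈ 2.728×10⁵ m/s.
T = 2πm/(|q|B) = 2π(3.99×10⁻²⁶)/((1.602×10⁻¹⁹)(0.904)) ≈ 1.731×10⁻⁶ s.
pitch = v∥ T = (2.728×10⁵)(1.731×10⁻⁶) ≈ 0.472 m.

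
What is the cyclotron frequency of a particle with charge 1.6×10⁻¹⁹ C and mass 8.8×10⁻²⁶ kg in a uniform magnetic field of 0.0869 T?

f ≈ 2.51×10⁴ Hz

f = |q|B/(2πm).
f = (1.6×10⁻¹⁹)(0.0869)/(2π·8.8×10⁻²⁶) ≈ 2.51×10⁴ Hz.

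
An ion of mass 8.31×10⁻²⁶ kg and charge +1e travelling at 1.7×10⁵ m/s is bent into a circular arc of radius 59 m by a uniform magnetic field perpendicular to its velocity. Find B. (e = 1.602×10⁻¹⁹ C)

From |q|vB = mv²/r, B = mv/(|q|r).
B = (8.31×10⁻²⁶)(1.7×10⁵)/((1.602×10⁻¹⁹)(59)) ≈ 1.5×10⁻³ T.

B ≈ 1.5×10⁻³ T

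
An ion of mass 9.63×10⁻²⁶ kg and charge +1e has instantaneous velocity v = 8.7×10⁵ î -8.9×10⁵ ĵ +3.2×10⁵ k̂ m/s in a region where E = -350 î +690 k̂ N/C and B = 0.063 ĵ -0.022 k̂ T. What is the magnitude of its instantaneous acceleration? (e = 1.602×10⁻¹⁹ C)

|a| ≈ 9.77×10¹⁰ m/s²

v×B = (-580, 1.91×10⁴, 5.48×10⁴) N/C.
E + v×B = (-930, 1.91×10⁴, 5.55×10⁴) N/C.
F = q(E + v×B) = (1.602×10⁻¹⁹ C)·(-930, 1.91×10⁴, 5.55×10⁴) = (-1.49×10⁻¹⁶, 3.07×10⁻¹⁵, 8.89×10⁻¹⁵) N.
|a| = |F|/m = 9.406×10⁻¹⁵/9.63×10⁻²⁶ ≈ 9.77×10¹⁰ m/s².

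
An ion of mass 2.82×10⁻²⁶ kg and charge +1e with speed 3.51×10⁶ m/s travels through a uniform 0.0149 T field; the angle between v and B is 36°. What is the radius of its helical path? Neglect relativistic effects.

r ≈ 24.4 m

v⊥ = v sinθ = 3.51×10⁶·sin36° ≈ 2.063×10⁶ m/s.
r = m v⊥/(|q|B) = (2.82×10⁻²⁶)(2.063×10⁶)/((1.602×10⁻¹⁹)(0.0149)) ≈ 24.4 m.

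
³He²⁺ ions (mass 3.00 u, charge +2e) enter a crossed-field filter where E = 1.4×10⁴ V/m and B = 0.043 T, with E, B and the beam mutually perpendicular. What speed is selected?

v = 3.3×10⁵ m/s

Zero net Lorentz force requires |qE| = |q v×B|, i.e. E = vB.
v = E/B = 1.4×10⁴/0.043 = 3.3×10⁵ m/s.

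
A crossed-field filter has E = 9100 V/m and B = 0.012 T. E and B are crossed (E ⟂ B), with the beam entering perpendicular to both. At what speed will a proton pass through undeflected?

v = 7.6×10⁵ m/s

Zero net Lorentz force requires |qE| = |q v×B|, i.e. E = vB.
v = E/B = 9100/0.012 = 7.6×10⁵ m/s.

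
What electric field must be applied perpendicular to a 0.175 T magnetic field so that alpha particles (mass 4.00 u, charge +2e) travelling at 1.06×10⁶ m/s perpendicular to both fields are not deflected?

For straight-line motion qE = qvB, so E = vB.
E = 1.06×10⁶ × 0.175 = 1.86×10⁵ V/m.

E = 1.86×10⁵ V/m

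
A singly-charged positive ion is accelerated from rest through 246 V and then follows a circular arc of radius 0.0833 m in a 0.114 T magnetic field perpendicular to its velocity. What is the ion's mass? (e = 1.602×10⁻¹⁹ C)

m ≈ 2.94×10⁻²⁶ kg

Combine |q|V = ½mv² and r = mv/(|q|B): eliminate v to get m = qB²r²/(2V).
m = (1.602×10⁻¹⁹)(0.114)²(0.0833)²/(2·246) ≈ 2.94×10⁻²⁶ kg.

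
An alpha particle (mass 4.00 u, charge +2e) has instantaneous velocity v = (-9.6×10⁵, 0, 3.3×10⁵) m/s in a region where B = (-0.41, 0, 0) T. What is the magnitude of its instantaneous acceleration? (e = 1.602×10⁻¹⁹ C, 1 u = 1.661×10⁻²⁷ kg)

|a| ≈ 6.52×10¹² m/s²

v×B = (0, -1.35×10⁵, 0) N/C.
F = q v×B = (3.204×10⁻¹⁹ C)·(0, -1.35×10⁵, 0) = (0, -4.34×10⁻¹⁴, 0) N.
|a| = |F|/m = 4.335×10⁻¹⁴/6.644×10⁻²⁷ ≈ 6.52×10¹² m/s².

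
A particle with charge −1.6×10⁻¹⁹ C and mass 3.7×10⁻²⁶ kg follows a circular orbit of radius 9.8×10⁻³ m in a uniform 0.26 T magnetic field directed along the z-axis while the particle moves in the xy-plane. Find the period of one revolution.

T ≈ 5.6×10⁻⁶ s

The cyclotron period depends only on m, q, B: T = 2πm/(|q|B).
T = 2π(3.7×10⁻²⁶)/((1.6×10⁻¹⁹)(0.26)) ≈ 5.6×10⁻⁶ s.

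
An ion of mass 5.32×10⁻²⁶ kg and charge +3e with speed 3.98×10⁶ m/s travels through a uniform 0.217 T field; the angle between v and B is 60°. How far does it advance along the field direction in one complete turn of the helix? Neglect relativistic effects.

v∥ = v cosθ = 3.98×10⁶·cos60° ≈ 1.990×10⁶ m/s.
T = 2πm/(|q|B) = 2π(5.32×10⁻²⁶)/((4.806×10⁻¹⁹)(0.217)) ≈ 3.205×10⁻⁶ s.
pitch = v∥ T = (1.990×10⁶)(3.205×10⁻⁶) ≈ 6.38 m.

p ≈ 6.38 m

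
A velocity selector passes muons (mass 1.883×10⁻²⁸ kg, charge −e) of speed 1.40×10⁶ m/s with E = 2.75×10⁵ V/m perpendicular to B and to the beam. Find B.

Balance of forces in the selector: qE = qvB ⇒ B = E/v.
B = 2.75×10⁵/1.40×10⁶ = 0.196 T.

B = 0.196 T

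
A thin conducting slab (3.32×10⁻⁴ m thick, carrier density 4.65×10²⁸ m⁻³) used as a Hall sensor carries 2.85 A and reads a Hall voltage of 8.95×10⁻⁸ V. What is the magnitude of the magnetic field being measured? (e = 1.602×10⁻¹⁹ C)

B ≈ 0.0777 T

From V_H = IB/(n e t), B = V_H n e t / I.
B = (8.95×10⁻⁸)(4.65×10²⁸)(1.602×10⁻¹⁹)(3.32×10⁻⁴)/2.85 ≈ 0.0777 T.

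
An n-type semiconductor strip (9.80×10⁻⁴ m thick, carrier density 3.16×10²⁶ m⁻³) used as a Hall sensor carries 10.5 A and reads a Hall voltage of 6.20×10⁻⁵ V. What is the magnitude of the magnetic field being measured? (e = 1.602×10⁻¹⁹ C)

From V_H = IB/(n e t), B = V_H n e t / I.
B = (6.20×10⁻⁵)(3.16×10²⁶)(1.602×10⁻¹⁹)(9.80×10⁻⁴)/10.5 ≈ 0.293 T.

B ≈ 0.293 T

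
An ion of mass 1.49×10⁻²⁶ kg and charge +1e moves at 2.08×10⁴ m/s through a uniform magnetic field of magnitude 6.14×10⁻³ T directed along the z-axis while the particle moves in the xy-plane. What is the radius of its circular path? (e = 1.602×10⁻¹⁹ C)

r ≈ 0.315 m

The magnetic force provides the centripetal force: |q|vB = mv²/r.
r = mv/(|q|B) = (1.49×10⁻²⁶)(2.08×10⁴)/((1.602×10⁻¹⁹)(6.14×10⁻³)) ≈ 0.315 m.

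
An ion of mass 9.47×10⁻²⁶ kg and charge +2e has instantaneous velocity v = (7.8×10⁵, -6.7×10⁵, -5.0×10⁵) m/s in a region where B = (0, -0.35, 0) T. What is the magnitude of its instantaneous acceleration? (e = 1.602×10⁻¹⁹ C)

|a| ≈ 1.10×10¹² m/s²

v×B = (-1.75×10⁵, 0, -2.73×10⁵) N/C.
F = q v×B = (3.204×10⁻¹⁹ C)·(-1.75×10⁵, 0, -2.73×10⁵) = (-5.61×10⁻¹⁴, 0, -8.75×10⁻¹⁴) N.
|a| = |F|/m = 1.039×10⁻¹³/9.47×10⁻²⁶ ≈ 1.10×10¹² m/s².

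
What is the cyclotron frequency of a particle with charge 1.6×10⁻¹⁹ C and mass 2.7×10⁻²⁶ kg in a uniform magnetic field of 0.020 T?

f ≈ 1.9×10⁴ Hz

f = |q|B/(2πm).
f = (1.6×10⁻¹⁹)(0.020)/(2π·2.7×10⁻²⁶) ≈ 1.9×10⁴ Hz.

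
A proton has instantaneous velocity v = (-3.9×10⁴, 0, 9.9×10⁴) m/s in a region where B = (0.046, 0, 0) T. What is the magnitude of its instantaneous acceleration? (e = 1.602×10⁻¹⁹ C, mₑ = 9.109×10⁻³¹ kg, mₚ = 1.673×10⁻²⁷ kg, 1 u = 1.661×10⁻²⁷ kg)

v×B = (0, 4550, 0) N/C.
F = q v×B = (1.602×10⁻¹⁹ C)·(0, 4550, 0) = (0, 7.30×10⁻¹⁶, 0) N.
|a| = |F|/m = 7.296×10⁻¹⁶/1.673×10⁻²⁷ ≈ 4.36×10¹¹ m/s².

|a| ≈ 4.36×10¹¹ m/s²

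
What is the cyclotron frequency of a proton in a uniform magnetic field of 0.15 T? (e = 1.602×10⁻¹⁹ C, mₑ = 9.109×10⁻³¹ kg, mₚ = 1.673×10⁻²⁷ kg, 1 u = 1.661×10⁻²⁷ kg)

f ≈ 2.3×10⁶ Hz

f = |q|B/(2πm).
f = (1.602×10⁻¹⁹)(0.15)/(2π·1.673×10⁻²⁷) ≈ 2.3×10⁶ Hz.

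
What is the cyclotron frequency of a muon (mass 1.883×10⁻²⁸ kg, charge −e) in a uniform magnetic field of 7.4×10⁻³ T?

f ≈ 1.0×10⁶ Hz

f = |q|B/(2πm).
f = (1.602×10⁻¹⁹)(7.4×10⁻³)/(2π·1.883×10⁻²⁸) ≈ 1.0×10⁶ Hz.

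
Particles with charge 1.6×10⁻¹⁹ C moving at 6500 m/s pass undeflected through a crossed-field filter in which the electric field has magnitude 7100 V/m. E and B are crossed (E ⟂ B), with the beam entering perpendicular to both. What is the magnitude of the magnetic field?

B = 1.1 T

Balance of forces in the selector: qE = qvB ⇒ B = E/v.
B = 7100/6500 = 1.1 T.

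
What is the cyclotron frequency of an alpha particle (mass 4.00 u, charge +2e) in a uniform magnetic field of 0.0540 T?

f = |q|B/(2πm).
f = (3.204×10⁻¹⁹)(0.0540)/(2π·6.644×10⁻²⁷) ≈ 4.14×10⁵ Hz.

f ≈ 4.14×10⁵ Hz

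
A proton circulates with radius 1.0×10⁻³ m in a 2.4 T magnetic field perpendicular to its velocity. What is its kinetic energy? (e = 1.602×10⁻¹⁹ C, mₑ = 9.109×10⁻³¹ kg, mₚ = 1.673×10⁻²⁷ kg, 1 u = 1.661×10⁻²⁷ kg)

v = |q|Br/m, then KE = ½mv² = (qBr)²/(2m).
v = (1.602×10⁻¹⁹)(2.4)(1.0×10⁻³)/1.673×10⁻²⁷ ≈ 2.298×10⁵ m/s.
KE = ½(1.673×10⁻²⁷)(2.298×10⁵)² ≈ 4.4×10⁻¹⁷ J = 280 eV.

KE ≈ 280 eV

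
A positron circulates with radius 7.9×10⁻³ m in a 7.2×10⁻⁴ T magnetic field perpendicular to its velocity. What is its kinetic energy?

KE ≈ 2.8 eV

v = |q|Br/m, then KE = ½mv² = (qBr)²/(2m).
v = (1.602×10⁻¹⁹)(7.2×10⁻⁴)(7.9×10⁻³)/9.109×10⁻³¹ ≈ 1.000×10⁶ m/s.
KE = ½(9.109×10⁻³¹)(1.000×10⁶)² ≈ 4.6×10⁻¹⁹ J = 2.8 eV.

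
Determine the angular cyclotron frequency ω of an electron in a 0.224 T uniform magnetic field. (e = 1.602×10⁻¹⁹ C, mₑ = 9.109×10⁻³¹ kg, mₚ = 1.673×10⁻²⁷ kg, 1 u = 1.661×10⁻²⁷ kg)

ω = |q|B/m.
ω = (1.602×10⁻¹⁹)(0.224)/9.109×10⁻³¹ ≈ 3.94×10¹⁰ rad/s.

ω ≈ 3.94×10¹⁰ rad/s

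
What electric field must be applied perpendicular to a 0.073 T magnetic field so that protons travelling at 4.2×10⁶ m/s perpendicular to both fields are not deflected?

E = 3.1×10⁵ V/m

For straight-line motion qE = qvB, so E = vB.
E = 4.2×10⁶ × 0.073 = 3.1×10⁵ V/m.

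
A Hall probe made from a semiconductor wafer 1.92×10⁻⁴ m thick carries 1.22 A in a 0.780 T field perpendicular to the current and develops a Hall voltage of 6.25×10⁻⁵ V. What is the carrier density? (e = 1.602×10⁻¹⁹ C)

n ≈ 4.95×10²⁶ m⁻³

From V_H = IB/(n e t), n = IB/(V_H e t).
n = (1.22)(0.780)/((6.25×10⁻⁵)(1.602×10⁻¹⁹)(1.92×10⁻⁴)) ≈ 4.95×10²⁶ m⁻³.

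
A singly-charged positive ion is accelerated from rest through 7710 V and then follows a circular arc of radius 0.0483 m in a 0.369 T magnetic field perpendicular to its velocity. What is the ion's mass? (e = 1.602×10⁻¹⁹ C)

Combine |q|V = ½mv² and r = mv/(|q|B): eliminate v to get m = qB²r²/(2V).
m = (1.602×10⁻¹⁹)(0.369)²(0.0483)²/(2·7710) ≈ 3.30×10⁻²⁷ kg.

m ≈ 3.30×10⁻²⁷ kg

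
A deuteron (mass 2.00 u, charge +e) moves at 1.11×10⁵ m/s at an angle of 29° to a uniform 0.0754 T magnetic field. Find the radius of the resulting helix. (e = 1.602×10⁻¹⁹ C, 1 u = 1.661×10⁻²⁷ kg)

v⊥ = v sinθ = 1.11×10⁵·sin29° ≈ 5.381×10⁴ m/s.
r = m v⊥/(|q|B) = (3.322×10⁻²⁷)(5.381×10⁴)/((1.602×10⁻¹⁹)(0.0754)) ≈ 0.0148 m.

r ≈ 0.0148 m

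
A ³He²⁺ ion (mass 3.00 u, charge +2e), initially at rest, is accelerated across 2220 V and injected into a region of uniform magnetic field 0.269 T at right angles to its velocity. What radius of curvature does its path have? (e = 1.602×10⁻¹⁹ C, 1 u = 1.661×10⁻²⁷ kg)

r ≈ 0.0309 m

Acceleration: |q|V = ½mv² ⇒ v = √(2|q|V/m) = √(2·3.204×10⁻¹⁹·2220/4.983×10⁻²⁷) ≈ 5.343×10⁵ m/s.
In the field: r = mv/(|q|B) = (4.983×10⁻²⁷)(5.343×10⁵)/((3.204×10⁻¹⁹)(0.269)) ≈ 0.0309 m.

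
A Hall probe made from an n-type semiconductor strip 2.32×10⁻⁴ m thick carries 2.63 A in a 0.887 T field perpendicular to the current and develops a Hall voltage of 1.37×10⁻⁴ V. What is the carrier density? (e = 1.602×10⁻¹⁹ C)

From V_H = IB/(n e t), n = IB/(V_H e t).
n = (2.63)(0.887)/((1.37×10⁻⁴)(1.602×10⁻¹⁹)(2.32×10⁻⁴)) ≈ 4.58×10²⁶ m⁻³.

n ≈ 4.58×10²⁶ m⁻³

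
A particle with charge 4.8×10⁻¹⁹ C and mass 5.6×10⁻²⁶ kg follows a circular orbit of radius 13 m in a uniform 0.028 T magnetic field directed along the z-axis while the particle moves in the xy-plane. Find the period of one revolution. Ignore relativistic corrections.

The cyclotron period depends only on m, q, B: T = 2πm/(|q|B).
T = 2π(5.6×10⁻²⁶)/((4.8×10⁻¹⁹)(0.028)) ≈ 2.6×10⁻⁵ s.

T ≈ 2.6×10⁻⁵ s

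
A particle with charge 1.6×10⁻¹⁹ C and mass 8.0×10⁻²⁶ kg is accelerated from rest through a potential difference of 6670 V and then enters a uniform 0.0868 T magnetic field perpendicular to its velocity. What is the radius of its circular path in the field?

r ≈ 0.941 m

Acceleration: |q|V = ½mv² ⇒ v = √(2|q|V/m) = √(2·1.6×10⁻¹⁹·6670/8.0×10⁻²⁶) ≈ 1.633×10⁵ m/s.
In the field: r = mv/(|q|B) = (8.0×10⁻²⁶)(1.633×10⁵)/((1.6×10⁻¹⁹)(0.0868)) ≈ 0.941 m.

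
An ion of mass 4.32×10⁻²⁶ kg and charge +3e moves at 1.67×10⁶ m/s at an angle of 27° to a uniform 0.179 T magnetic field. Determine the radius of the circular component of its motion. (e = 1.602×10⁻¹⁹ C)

r ≈ 0.381 m

v⊥ = v sinθ = 1.67×10⁶·sin27° ≈ 7.582×10⁵ m/s.
r = m v⊥/(|q|B) = (4.32×10⁻²⁶)(7.582×10⁵)/((4.806×10⁻¹⁹)(0.179)) ≈ 0.381 m.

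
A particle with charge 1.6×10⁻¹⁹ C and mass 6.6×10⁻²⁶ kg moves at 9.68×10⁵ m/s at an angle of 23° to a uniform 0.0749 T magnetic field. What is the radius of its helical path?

v⊥ = v sinθ = 9.68×10⁵·sin23° ≈ 3.782×10⁵ m/s.
r = m v⊥/(|q|B) = (6.6×10⁻²⁶)(3.782×10⁵)/((1.6×10⁻¹⁹)(0.0749)) ≈ 2.08 m.

r ≈ 2.08 m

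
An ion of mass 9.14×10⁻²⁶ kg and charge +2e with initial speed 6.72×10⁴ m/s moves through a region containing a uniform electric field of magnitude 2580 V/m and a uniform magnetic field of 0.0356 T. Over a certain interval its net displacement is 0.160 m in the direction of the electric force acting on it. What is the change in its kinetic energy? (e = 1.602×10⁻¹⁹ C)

ΔKE ≈ 1.32×10⁻¹⁶ J

The magnetic force is always ⟂ v and does no work; only the electric force changes KE.
ΔKE = F_E · d = |q|E d = (3.204×10⁻¹⁹)(2580)(0.160) ≈ 1.32×10⁻¹⁶ J.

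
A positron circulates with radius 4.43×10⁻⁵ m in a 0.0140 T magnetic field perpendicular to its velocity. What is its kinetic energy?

KE ≈ 5.42×10⁻²¹ J

v = |q|Br/m, then KE = ½mv² = (qBr)²/(2m).
v = (1.602×10⁻¹⁹)(0.0140)(4.43×10⁻⁵)/9.109×10⁻³¹ ≈ 1.091×10⁵ m/s.
KE = ½(9.109×10⁻³¹)(1.091×10⁵)² ≈ 5.42×10⁻²¹ J.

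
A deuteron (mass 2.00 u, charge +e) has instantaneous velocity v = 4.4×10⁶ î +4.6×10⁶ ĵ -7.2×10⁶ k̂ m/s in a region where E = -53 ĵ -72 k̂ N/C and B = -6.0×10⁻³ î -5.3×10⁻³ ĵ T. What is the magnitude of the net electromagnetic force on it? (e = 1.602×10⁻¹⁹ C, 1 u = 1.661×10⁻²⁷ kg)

v×B = (-3.82×10⁴, 4.32×10⁴, 4280) N/C.
E + v×B = (-3.82×10⁴, 4.31×10⁴, 4210) N/C.
F = q(E + v×B) = (1.602×10⁻¹⁹ C)·(-3.82×10⁴, 4.31×10⁴, 4210) = (-6.11×10⁻¹⁵, 6.91×10⁻¹⁵, 6.74×10⁻¹⁶) N.
|F| = 9.25×10⁻¹⁵ N.

|F| ≈ 9.25×10⁻¹⁵ N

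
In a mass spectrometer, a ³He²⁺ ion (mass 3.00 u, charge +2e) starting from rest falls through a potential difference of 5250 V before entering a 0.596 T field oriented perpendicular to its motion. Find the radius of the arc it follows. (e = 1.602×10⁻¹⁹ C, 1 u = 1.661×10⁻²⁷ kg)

Acceleration: |q|V = ½mv² ⇒ v = √(2|q|V/m) = √(2·3.204×10⁻¹⁹·5250/4.983×10⁻²⁷) ≈ 8.217×10⁵ m/s.
In the field: r = mv/(|q|B) = (4.983×10⁻²⁷)(8.217×10⁵)/((3.204×10⁻¹⁹)(0.596)) ≈ 0.0214 m.

r ≈ 0.0214 m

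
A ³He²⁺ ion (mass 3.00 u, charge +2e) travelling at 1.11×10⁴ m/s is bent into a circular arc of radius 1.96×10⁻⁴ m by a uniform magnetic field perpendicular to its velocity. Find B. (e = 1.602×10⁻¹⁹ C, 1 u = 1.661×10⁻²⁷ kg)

B ≈ 0.881 T

From |q|vB = mv²/r, B = mv/(|q|r).
B = (4.983×10⁻²⁷)(1.11×10⁴)/((3.204×10⁻¹⁹)(1.96×10⁻⁴)) ≈ 0.881 T.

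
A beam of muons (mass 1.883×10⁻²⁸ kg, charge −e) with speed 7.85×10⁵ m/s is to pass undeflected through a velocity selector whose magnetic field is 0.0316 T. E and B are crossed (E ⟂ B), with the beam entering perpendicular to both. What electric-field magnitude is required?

For straight-line motion qE = qvB, so E = vB.
E = 7.85×10⁵ × 0.0316 = 2.48×10⁴ V/m.

E = 2.48×10⁴ V/m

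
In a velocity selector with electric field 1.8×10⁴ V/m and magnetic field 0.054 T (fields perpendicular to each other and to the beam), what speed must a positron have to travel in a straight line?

v = 3.3×10⁵ m/s

Zero net Lorentz force requires |qE| = |q v×B|, i.e. E = vB.
v = E/B = 1.8×10⁴/0.054 = 3.3×10⁵ m/s.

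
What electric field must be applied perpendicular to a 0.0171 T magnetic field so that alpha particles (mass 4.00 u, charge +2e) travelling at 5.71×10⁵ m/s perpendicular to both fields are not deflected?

For straight-line motion qE = qvB, so E = vB.
E = 5.71×10⁵ × 0.0171 = 9760 V/m.

E = 9760 V/m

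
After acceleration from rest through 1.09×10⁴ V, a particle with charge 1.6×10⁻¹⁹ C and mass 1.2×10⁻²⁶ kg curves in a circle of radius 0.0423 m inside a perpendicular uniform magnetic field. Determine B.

v = √(2|q|V/m) = √(2·1.6×10⁻¹⁹·1.09×10⁴/1.2×10⁻²⁶) ≈ 5.391×10⁵ m/s.
B = mv/(|q|r) = (1.2×10⁻²⁶)(5.391×10⁵)/((1.6×10⁻¹⁹)(0.0423)) ≈ 0.956 T.

B ≈ 0.956 T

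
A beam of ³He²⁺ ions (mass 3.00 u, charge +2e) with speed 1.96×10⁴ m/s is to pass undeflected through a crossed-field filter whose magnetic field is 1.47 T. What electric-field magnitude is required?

For straight-line motion qE = qvB, so E = vB.
E = 1.96×10⁴ × 1.47 = 2.88×10⁴ V/m.

E = 2.88×10⁴ V/m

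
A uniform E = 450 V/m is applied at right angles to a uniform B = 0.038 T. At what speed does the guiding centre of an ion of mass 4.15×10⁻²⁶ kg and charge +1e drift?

v_d ≈ 1.2×10⁴ m/s

In crossed fields the guiding centre drifts at v_d = |E×B|/B² = E/B, independent of charge and mass.
v_d = 450/0.038 = 1.2×10⁴ m/s.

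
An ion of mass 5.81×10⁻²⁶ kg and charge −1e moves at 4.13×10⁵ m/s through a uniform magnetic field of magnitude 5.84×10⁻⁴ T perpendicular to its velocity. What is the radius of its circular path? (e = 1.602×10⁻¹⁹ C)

The magnetic force provides the centripetal force: |q|vB = mv²/r.
r = mv/(|q|B) = (5.81×10⁻²⁶)(4.13×10⁵)/((1.602×10⁻¹⁹)(5.84×10⁻⁴)) ≈ 256 m.

r ≈ 256 m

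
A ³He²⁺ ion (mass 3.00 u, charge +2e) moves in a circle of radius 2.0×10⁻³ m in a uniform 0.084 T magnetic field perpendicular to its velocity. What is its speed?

From |q|vB = mv²/r, v = |q|Br/m.
v = (3.204×10⁻¹⁹)(0.084)(2.0×10⁻³)/4.983×10⁻²⁷ ≈ 1.1×10⁴ m/s.

v ≈ 1.1×10⁴ m/s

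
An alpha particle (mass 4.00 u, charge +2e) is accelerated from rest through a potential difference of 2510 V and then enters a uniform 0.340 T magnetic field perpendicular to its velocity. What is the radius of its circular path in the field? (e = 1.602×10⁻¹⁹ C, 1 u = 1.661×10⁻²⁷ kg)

Acceleration: |q|V = ½mv² ⇒ v = √(2|q|V/m) = √(2·3.204×10⁻¹⁹·2510/6.644×10⁻²⁷) ≈ 4.920×10⁵ m/s.
In the field: r = mv/(|q|B) = (6.644×10⁻²⁷)(4.920×10⁵)/((3.204×10⁻¹⁹)(0.340)) ≈ 0.0300 m.

r ≈ 0.0300 m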